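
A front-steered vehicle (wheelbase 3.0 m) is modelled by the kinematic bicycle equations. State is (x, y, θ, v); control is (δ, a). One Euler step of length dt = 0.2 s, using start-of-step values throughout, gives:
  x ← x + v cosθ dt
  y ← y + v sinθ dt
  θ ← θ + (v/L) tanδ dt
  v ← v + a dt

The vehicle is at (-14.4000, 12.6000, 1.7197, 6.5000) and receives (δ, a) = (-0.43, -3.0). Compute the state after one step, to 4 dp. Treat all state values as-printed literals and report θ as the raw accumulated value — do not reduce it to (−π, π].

x' = -14.4000 + 6.5000·cos(1.7197)·0.2 = -14.5929
y' = 12.6000 + 6.5000·sin(1.7197)·0.2 = 13.8856
θ' = 1.7197 + (6.5000/3.0)·tan(-0.43)·0.2 = 1.5210
v' = 6.5000 − 3.0000·0.2 = 5.9000

(-14.5929, 13.8856, 1.5210, 5.9000)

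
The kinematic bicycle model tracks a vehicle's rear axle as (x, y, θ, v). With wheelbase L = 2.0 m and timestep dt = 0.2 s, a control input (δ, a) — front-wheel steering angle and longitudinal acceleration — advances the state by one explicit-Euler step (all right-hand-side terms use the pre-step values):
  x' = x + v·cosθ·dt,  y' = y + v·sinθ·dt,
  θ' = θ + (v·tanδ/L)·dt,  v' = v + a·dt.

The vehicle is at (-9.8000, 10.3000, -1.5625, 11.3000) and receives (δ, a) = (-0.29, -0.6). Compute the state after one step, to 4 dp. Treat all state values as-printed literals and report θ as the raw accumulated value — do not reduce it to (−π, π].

x' = -9.8000 + 11.3000·cos(-1.5625)·0.2 = -9.7813
y' = 10.3000 + 11.3000·sin(-1.5625)·0.2 = 8.0401
θ' = -1.5625 + (11.3000/2.0)·tan(-0.29)·0.2 = -1.8997
v' = 11.3000 − 0.6000·0.2 = 11.1800

(-9.7813, 8.0401, -1.8997, 11.1800)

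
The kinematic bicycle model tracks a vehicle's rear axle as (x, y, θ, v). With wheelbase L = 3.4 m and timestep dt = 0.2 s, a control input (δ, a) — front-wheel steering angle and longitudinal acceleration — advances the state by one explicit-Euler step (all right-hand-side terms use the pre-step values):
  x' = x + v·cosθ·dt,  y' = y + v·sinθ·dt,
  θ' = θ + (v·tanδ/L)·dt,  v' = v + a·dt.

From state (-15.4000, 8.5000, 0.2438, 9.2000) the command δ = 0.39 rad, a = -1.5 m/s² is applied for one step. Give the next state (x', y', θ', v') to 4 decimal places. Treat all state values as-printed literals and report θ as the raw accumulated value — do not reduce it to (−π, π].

(-13.6144, 8.9442, 0.4663, 8.9000)

x' = -15.4000 + 9.2000·cos(0.2438)·0.2 = -13.6144
y' = 8.5000 + 9.2000·sin(0.2438)·0.2 = 8.9442
θ' = 0.2438 + (9.2000/3.4)·tan(0.39)·0.2 = 0.4663
v' = 9.2000 − 1.5000·0.2 = 8.9000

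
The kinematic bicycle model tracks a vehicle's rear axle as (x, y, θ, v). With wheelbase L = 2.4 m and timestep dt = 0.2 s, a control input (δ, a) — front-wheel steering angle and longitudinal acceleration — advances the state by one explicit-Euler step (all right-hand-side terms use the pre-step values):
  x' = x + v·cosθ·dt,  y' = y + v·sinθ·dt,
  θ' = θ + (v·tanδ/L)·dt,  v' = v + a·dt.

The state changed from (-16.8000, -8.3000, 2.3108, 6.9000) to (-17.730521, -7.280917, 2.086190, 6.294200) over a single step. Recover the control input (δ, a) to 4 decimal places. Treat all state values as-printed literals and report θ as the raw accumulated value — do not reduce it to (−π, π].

δ = -0.3724, a = -3.0290

a = (v'−v)/dt = (-0.605800)/0.2 = -3.0290
Δθ = θ'−θ = -0.224610;  (v·dt/L) = 6.9000·0.2/2.4 = 0.575000
tan δ = Δθ·L/(v·dt) = -0.390626  →  δ = -0.3724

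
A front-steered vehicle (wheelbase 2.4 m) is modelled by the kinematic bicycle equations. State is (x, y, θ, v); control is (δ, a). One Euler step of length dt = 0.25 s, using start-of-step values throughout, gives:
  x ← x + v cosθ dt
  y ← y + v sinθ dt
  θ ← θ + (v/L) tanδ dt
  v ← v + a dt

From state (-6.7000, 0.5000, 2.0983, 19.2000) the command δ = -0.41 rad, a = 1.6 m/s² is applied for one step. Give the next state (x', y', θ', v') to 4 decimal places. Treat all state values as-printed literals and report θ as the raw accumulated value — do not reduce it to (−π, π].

x' = -6.7000 + 19.2000·cos(2.0983)·0.25 = -9.1162
y' = 0.5000 + 19.2000·sin(2.0983)·0.25 = 4.6475
θ' = 2.0983 + (19.2000/2.4)·tan(-0.41)·0.25 = 1.2290
v' = 19.2000 + 1.6000·0.25 = 19.6000

(-9.1162, 4.6475, 1.2290, 19.6000)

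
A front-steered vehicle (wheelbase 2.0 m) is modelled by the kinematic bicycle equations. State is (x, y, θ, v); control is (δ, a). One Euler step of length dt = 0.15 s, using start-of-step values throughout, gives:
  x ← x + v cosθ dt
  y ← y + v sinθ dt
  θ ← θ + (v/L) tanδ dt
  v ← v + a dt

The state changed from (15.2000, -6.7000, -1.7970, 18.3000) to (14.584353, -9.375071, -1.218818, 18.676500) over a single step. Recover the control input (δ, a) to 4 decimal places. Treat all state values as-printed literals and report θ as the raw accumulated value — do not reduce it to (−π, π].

δ = 0.3987, a = 2.5100

a = (v'−v)/dt = (0.376500)/0.15 = 2.5100
Δθ = θ'−θ = 0.578182;  (v·dt/L) = 18.3000·0.15/2.0 = 1.372500
tan δ = Δθ·L/(v·dt) = 0.421262  →  δ = 0.3987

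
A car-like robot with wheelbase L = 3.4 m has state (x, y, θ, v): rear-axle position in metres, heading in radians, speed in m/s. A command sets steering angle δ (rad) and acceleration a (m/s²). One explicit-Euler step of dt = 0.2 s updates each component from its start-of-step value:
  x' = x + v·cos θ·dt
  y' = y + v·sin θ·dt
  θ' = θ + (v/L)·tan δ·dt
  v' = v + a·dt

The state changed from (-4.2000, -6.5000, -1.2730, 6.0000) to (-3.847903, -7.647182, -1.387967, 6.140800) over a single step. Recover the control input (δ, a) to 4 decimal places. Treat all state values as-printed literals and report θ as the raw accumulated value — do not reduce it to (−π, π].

δ = -0.3149, a = 0.7040

a = (v'−v)/dt = (0.140800)/0.2 = 0.7040
Δθ = θ'−θ = -0.114967;  (v·dt/L) = 6.0000·0.2/3.4 = 0.352941
tan δ = Δθ·L/(v·dt) = -0.325740  →  δ = -0.3149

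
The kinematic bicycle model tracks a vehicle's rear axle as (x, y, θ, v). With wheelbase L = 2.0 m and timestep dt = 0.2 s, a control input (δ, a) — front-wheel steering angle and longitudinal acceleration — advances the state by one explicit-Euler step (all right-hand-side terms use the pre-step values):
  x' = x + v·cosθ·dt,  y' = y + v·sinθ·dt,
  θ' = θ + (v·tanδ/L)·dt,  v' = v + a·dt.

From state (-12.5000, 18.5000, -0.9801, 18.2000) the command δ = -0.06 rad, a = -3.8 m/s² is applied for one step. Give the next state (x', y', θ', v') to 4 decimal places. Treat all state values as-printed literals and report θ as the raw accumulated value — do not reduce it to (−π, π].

x' = -12.5000 + 18.2000·cos(-0.9801)·0.2 = -10.4727
y' = 18.5000 + 18.2000·sin(-0.9801)·0.2 = 15.4768
θ' = -0.9801 + (18.2000/2.0)·tan(-0.06)·0.2 = -1.0894
v' = 18.2000 − 3.8000·0.2 = 17.4400

(-10.4727, 15.4768, -1.0894, 17.4400)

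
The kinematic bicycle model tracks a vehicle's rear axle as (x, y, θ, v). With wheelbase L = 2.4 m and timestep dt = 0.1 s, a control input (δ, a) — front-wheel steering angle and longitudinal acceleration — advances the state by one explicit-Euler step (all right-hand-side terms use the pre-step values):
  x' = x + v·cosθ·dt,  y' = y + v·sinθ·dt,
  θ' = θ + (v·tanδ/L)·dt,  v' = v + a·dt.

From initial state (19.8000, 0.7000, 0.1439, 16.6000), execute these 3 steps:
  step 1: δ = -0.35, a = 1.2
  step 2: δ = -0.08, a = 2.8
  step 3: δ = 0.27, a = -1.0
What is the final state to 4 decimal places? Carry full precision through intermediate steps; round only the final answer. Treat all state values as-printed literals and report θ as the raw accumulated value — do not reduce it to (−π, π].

(24.7821, 0.4786, 0.0316, 16.9000)

after step 1 (δ=-0.35, a=1.2): (21.442843, 0.938050, -0.108578, 16.720000)
after step 2 (δ=-0.08, a=2.8): (23.104997, 0.756864, -0.164431, 17.000000)
after step 3 (δ=0.27, a=-1.0): (24.782066, 0.478590, 0.031606, 16.900000)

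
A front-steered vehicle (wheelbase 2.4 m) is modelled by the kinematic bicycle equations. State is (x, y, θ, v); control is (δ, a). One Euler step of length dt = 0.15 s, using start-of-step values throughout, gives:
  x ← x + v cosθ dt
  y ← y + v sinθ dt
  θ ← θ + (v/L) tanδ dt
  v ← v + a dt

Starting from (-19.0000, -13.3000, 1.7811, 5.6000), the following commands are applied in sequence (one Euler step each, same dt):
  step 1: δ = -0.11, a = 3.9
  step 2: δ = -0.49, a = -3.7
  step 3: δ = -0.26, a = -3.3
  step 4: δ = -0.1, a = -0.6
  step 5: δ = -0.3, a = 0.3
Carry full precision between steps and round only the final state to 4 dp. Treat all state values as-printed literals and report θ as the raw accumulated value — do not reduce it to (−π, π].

after step 1 (δ=-0.11, a=3.9): (-19.175356, -12.478507, 1.742444, 6.185000)
after step 2 (δ=-0.49, a=-3.7): (-19.333821, -11.564391, 1.536256, 5.630000)
after step 3 (δ=-0.26, a=-3.3): (-19.304658, -10.720395, 1.442650, 5.135000)
after step 4 (δ=-0.1, a=-0.6): (-19.206223, -9.956460, 1.410449, 5.045000)
after step 5 (δ=-0.3, a=0.3): (-19.085399, -9.209418, 1.312911, 5.090000)

(-19.0854, -9.2094, 1.3129, 5.0900)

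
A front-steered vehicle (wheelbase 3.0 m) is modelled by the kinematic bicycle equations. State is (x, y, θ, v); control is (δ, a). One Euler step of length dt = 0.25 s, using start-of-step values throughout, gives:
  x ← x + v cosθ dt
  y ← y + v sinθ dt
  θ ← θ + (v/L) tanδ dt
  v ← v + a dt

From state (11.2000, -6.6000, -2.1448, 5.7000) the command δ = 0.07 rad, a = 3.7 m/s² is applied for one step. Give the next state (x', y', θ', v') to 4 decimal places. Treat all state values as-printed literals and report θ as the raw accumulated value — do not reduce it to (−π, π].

(10.4262, -7.7966, -2.1115, 6.6250)

x' = 11.2000 + 5.7000·cos(-2.1448)·0.25 = 10.4262
y' = -6.6000 + 5.7000·sin(-2.1448)·0.25 = -7.7966
θ' = -2.1448 + (5.7000/3.0)·tan(0.07)·0.25 = -2.1115
v' = 5.7000 + 3.7000·0.25 = 6.6250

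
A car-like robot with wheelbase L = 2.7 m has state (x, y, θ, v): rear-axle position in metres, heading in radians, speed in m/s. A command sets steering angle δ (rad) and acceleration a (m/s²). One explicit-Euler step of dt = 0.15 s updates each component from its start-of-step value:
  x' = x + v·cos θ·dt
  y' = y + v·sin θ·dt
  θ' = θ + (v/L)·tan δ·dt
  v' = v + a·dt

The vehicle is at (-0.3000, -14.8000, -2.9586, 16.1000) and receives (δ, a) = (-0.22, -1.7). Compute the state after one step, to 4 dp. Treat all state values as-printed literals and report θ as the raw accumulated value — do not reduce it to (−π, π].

(-2.6747, -15.2395, -3.1586, 15.8450)

x' = -0.3000 + 16.1000·cos(-2.9586)·0.15 = -2.6747
y' = -14.8000 + 16.1000·sin(-2.9586)·0.15 = -15.2395
θ' = -2.9586 + (16.1000/2.7)·tan(-0.22)·0.15 = -3.1586
v' = 16.1000 − 1.7000·0.15 = 15.8450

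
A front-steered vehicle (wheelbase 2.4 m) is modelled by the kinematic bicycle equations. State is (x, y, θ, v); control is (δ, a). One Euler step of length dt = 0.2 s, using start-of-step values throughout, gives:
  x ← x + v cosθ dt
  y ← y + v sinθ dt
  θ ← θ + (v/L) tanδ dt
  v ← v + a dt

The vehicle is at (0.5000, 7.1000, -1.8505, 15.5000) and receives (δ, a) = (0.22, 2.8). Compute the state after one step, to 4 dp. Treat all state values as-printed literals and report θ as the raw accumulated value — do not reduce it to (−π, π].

(-0.3558, 4.1205, -1.5617, 16.0600)

x' = 0.5000 + 15.5000·cos(-1.8505)·0.2 = -0.3558
y' = 7.1000 + 15.5000·sin(-1.8505)·0.2 = 4.1205
θ' = -1.8505 + (15.5000/2.4)·tan(0.22)·0.2 = -1.5617
v' = 15.5000 + 2.8000·0.2 = 16.0600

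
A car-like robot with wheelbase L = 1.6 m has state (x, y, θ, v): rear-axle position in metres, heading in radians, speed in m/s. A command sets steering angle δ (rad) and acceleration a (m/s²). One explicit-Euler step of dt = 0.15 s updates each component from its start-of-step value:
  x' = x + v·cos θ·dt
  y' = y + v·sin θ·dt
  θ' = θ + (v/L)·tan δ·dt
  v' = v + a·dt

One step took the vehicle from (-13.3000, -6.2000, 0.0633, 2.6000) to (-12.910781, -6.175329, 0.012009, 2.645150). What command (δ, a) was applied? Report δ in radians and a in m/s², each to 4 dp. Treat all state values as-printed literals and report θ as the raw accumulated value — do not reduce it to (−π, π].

δ = -0.2074, a = 0.3010

a = (v'−v)/dt = (0.045150)/0.15 = 0.3010
Δθ = θ'−θ = -0.051291;  (v·dt/L) = 2.6000·0.15/1.6 = 0.243750
tan δ = Δθ·L/(v·dt) = -0.210425  →  δ = -0.2074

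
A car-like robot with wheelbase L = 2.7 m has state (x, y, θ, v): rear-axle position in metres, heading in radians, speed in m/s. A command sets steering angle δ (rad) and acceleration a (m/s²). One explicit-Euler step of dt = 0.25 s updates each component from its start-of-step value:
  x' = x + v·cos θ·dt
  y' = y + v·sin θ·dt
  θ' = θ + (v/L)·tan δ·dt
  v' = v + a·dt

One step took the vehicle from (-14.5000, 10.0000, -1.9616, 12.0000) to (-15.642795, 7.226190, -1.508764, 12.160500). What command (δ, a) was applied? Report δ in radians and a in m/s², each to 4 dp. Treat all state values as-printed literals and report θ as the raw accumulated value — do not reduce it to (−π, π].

a = (v'−v)/dt = (0.160500)/0.25 = 0.6420
Δθ = θ'−θ = 0.452836;  (v·dt/L) = 12.0000·0.25/2.7 = 1.111111
tan δ = Δθ·L/(v·dt) = 0.407552  →  δ = 0.3870

δ = 0.3870, a = 0.6420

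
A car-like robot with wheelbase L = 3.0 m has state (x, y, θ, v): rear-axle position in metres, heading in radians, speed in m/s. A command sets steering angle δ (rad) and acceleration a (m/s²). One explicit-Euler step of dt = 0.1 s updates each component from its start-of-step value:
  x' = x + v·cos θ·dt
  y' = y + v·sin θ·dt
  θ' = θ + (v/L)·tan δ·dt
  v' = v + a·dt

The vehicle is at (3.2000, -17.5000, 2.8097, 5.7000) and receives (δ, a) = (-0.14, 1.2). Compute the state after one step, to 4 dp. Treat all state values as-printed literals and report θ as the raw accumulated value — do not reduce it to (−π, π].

x' = 3.2000 + 5.7000·cos(2.8097)·0.1 = 2.6611
y' = -17.5000 + 5.7000·sin(2.8097)·0.1 = -17.3143
θ' = 2.8097 + (5.7000/3.0)·tan(-0.14)·0.1 = 2.7829
v' = 5.7000 + 1.2000·0.1 = 5.8200

(2.6611, -17.3143, 2.7829, 5.8200)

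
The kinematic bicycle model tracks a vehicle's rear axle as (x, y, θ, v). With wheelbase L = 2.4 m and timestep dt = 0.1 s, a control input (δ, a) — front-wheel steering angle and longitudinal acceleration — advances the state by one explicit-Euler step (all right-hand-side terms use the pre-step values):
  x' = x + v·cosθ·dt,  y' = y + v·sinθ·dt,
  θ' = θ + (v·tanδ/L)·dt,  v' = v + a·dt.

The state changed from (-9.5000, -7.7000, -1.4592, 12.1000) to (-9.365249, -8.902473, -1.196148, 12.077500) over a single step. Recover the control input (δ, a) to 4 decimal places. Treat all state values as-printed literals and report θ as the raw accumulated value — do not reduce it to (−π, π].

δ = 0.4809, a = -0.2250

a = (v'−v)/dt = (-0.022500)/0.1 = -0.2250
Δθ = θ'−θ = 0.263052;  (v·dt/L) = 12.1000·0.1/2.4 = 0.504167
tan δ = Δθ·L/(v·dt) = 0.521756  →  δ = 0.4809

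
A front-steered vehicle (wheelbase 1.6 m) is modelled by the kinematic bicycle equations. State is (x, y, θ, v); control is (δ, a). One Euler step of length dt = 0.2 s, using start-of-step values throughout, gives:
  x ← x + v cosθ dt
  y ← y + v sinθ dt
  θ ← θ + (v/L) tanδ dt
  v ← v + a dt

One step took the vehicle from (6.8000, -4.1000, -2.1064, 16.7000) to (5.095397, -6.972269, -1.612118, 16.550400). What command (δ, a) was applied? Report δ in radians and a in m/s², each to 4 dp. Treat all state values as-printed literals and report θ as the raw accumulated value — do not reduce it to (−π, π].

a = (v'−v)/dt = (-0.149600)/0.2 = -0.7480
Δθ = θ'−θ = 0.494282;  (v·dt/L) = 16.7000·0.2/1.6 = 2.087500
tan δ = Δθ·L/(v·dt) = 0.236782  →  δ = 0.2325

δ = 0.2325, a = -0.7480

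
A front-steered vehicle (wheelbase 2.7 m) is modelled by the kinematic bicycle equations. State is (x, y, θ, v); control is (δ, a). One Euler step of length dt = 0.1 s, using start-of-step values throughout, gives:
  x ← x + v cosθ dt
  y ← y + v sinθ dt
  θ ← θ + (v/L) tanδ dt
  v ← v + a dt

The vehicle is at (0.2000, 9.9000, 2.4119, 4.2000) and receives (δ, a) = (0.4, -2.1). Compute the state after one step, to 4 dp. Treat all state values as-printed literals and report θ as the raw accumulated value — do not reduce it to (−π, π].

x' = 0.2000 + 4.2000·cos(2.4119)·0.1 = -0.1131
y' = 9.9000 + 4.2000·sin(2.4119)·0.1 = 10.1800
θ' = 2.4119 + (4.2000/2.7)·tan(0.4)·0.1 = 2.4777
v' = 4.2000 − 2.1000·0.1 = 3.9900

(-0.1131, 10.1800, 2.4777, 3.9900)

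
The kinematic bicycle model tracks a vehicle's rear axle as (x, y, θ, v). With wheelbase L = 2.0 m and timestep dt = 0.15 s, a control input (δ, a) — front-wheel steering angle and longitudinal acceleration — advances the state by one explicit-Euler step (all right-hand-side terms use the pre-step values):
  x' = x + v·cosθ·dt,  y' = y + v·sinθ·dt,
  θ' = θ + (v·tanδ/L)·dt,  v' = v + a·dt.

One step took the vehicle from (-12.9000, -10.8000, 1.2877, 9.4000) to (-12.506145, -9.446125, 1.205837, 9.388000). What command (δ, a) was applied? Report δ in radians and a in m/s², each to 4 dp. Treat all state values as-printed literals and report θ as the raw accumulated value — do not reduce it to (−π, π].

a = (v'−v)/dt = (-0.012000)/0.15 = -0.0800
Δθ = θ'−θ = -0.081863;  (v·dt/L) = 9.4000·0.15/2.0 = 0.705000
tan δ = Δθ·L/(v·dt) = -0.116118  →  δ = -0.1156

δ = -0.1156, a = -0.0800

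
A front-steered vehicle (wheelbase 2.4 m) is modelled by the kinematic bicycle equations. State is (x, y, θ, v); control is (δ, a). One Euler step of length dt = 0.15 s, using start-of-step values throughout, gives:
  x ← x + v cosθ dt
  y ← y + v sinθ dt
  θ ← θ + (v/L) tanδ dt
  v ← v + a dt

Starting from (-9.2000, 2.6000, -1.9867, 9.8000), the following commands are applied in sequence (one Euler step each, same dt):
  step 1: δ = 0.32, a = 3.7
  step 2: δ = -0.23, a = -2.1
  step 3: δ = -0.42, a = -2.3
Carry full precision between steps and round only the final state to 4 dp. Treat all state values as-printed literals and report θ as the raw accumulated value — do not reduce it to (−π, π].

after step 1 (δ=0.32, a=3.7): (-9.793905, 1.255315, -1.783724, 10.355000)
after step 2 (δ=-0.23, a=-2.1): (-10.122141, -0.262857, -1.935259, 10.040000)
after step 3 (δ=-0.42, a=-2.3): (-10.658950, -1.669936, -2.215483, 9.695000)

(-10.6590, -1.6699, -2.2155, 9.6950)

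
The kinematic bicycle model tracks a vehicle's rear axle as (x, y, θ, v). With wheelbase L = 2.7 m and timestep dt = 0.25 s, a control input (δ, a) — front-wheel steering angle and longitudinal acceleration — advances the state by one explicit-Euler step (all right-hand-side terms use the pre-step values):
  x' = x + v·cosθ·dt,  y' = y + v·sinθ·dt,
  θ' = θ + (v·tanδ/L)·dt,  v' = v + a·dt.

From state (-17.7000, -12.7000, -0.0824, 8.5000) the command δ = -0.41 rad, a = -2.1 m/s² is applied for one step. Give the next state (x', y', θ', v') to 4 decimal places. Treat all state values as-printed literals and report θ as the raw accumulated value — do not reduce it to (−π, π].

x' = -17.7000 + 8.5000·cos(-0.0824)·0.25 = -15.5822
y' = -12.7000 + 8.5000·sin(-0.0824)·0.25 = -12.8749
θ' = -0.0824 + (8.5000/2.7)·tan(-0.41)·0.25 = -0.4245
v' = 8.5000 − 2.1000·0.25 = 7.9750

(-15.5822, -12.8749, -0.4245, 7.9750)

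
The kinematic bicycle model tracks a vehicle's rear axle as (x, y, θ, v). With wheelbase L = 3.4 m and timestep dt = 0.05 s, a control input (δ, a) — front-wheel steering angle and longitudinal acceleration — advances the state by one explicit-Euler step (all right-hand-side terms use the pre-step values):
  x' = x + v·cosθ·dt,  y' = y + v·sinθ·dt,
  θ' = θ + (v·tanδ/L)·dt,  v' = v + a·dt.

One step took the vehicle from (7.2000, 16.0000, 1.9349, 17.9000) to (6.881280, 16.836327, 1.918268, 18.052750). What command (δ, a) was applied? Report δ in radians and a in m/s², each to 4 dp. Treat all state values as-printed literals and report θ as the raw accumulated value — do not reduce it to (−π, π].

a = (v'−v)/dt = (0.152750)/0.05 = 3.0550
Δθ = θ'−θ = -0.016632;  (v·dt/L) = 17.9000·0.05/3.4 = 0.263235
tan δ = Δθ·L/(v·dt) = -0.063183  →  δ = -0.0631

δ = -0.0631, a = 3.0550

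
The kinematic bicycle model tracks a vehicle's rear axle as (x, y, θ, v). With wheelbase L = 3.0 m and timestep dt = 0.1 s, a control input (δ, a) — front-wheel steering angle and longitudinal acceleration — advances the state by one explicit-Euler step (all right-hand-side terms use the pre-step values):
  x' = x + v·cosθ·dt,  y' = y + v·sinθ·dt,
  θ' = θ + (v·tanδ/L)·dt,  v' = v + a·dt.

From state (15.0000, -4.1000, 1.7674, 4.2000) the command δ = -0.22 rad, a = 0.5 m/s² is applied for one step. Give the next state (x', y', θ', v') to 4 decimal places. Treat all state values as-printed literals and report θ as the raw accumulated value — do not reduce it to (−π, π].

(14.9180, -3.6881, 1.7361, 4.2500)

x' = 15.0000 + 4.2000·cos(1.7674)·0.1 = 14.9180
y' = -4.1000 + 4.2000·sin(1.7674)·0.1 = -3.6881
θ' = 1.7674 + (4.2000/3.0)·tan(-0.22)·0.1 = 1.7361
v' = 4.2000 + 0.5000·0.1 = 4.2500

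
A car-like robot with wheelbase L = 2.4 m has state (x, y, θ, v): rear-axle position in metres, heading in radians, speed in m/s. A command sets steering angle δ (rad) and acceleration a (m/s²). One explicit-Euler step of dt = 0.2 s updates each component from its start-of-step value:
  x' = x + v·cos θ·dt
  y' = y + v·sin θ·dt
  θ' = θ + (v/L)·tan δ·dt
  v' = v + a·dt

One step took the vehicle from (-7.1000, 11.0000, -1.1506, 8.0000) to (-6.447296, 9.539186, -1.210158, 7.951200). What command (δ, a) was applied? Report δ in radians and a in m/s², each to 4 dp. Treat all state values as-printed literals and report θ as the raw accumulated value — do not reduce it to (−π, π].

a = (v'−v)/dt = (-0.048800)/0.2 = -0.2440
Δθ = θ'−θ = -0.059558;  (v·dt/L) = 8.0000·0.2/2.4 = 0.666667
tan δ = Δθ·L/(v·dt) = -0.089337  →  δ = -0.0891

δ = -0.0891, a = -0.2440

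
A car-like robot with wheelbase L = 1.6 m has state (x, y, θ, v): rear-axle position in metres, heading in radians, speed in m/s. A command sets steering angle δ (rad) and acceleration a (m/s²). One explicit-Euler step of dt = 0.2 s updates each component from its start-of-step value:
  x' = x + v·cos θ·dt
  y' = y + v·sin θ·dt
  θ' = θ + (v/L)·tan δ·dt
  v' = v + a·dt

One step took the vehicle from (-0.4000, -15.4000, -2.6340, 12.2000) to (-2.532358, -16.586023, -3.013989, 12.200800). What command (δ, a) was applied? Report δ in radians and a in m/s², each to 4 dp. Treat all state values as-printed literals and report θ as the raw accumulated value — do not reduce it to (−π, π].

a = (v'−v)/dt = (0.000800)/0.2 = 0.0040
Δθ = θ'−θ = -0.379989;  (v·dt/L) = 12.2000·0.2/1.6 = 1.525000
tan δ = Δθ·L/(v·dt) = -0.249173  →  δ = -0.2442

δ = -0.2442, a = 0.0040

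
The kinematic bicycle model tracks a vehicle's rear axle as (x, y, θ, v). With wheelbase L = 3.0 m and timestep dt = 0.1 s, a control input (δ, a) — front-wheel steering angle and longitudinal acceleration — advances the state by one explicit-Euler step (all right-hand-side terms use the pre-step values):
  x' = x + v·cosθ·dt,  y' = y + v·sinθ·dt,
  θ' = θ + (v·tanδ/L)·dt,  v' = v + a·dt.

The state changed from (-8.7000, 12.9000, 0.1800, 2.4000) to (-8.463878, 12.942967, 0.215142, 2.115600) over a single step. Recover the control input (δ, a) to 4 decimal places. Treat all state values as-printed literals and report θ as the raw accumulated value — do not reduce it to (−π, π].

δ = 0.4139, a = -2.8440

a = (v'−v)/dt = (-0.284400)/0.1 = -2.8440
Δθ = θ'−θ = 0.035142;  (v·dt/L) = 2.4000·0.1/3.0 = 0.080000
tan δ = Δθ·L/(v·dt) = 0.439275  →  δ = 0.4139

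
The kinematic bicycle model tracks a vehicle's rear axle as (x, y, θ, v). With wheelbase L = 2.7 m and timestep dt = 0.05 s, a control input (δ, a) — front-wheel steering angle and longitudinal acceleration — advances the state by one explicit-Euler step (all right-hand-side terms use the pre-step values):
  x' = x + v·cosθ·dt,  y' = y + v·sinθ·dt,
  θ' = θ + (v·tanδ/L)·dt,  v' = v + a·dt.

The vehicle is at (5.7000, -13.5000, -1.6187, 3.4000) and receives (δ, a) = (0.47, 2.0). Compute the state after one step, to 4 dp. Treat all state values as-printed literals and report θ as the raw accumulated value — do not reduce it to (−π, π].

(5.6919, -13.6698, -1.5867, 3.5000)

x' = 5.7000 + 3.4000·cos(-1.6187)·0.05 = 5.6919
y' = -13.5000 + 3.4000·sin(-1.6187)·0.05 = -13.6698
θ' = -1.6187 + (3.4000/2.7)·tan(0.47)·0.05 = -1.5867
v' = 3.4000 + 2.0000·0.05 = 3.5000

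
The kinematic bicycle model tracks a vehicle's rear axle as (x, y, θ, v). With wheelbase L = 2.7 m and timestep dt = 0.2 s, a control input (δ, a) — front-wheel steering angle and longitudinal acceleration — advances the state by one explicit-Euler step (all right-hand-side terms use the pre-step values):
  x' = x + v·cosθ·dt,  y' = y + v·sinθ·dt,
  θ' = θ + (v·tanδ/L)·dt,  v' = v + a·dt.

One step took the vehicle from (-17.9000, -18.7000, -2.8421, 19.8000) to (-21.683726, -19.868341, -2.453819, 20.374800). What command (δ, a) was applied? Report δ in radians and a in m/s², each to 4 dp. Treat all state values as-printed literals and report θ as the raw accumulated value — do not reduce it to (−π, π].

a = (v'−v)/dt = (0.574800)/0.2 = 2.8740
Δθ = θ'−θ = 0.388281;  (v·dt/L) = 19.8000·0.2/2.7 = 1.466667
tan δ = Δθ·L/(v·dt) = 0.264737  →  δ = 0.2588

δ = 0.2588, a = 2.8740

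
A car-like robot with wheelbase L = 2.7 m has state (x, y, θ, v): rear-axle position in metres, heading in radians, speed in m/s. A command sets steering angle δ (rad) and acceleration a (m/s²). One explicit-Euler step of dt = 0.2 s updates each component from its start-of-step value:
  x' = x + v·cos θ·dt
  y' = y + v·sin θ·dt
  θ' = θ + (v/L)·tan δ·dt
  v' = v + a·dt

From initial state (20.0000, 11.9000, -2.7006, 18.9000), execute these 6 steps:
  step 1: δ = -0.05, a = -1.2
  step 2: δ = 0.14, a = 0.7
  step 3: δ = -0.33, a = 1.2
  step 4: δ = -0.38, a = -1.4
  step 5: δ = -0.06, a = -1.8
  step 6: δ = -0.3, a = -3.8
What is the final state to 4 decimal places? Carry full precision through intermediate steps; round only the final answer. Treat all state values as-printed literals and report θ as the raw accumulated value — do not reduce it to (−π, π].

(-0.3227, 10.2443, -4.1213, 17.6400)

after step 1 (δ=-0.05, a=-1.2): (16.581639, 10.286555, -2.770658, 18.660000)
after step 2 (δ=0.14, a=0.7): (13.103455, 8.933756, -2.575873, 18.800000)
after step 3 (δ=-0.33, a=1.2): (9.929252, 6.918308, -3.052871, 19.040000)
after step 4 (δ=-0.38, a=-1.4): (6.136229, 6.580897, -3.616190, 18.760000)
after step 5 (δ=-0.06, a=-1.8): (2.798913, 8.295489, -3.699668, 18.400000)
after step 6 (δ=-0.3, a=-3.8): (-0.322741, 10.244251, -4.121282, 17.640000)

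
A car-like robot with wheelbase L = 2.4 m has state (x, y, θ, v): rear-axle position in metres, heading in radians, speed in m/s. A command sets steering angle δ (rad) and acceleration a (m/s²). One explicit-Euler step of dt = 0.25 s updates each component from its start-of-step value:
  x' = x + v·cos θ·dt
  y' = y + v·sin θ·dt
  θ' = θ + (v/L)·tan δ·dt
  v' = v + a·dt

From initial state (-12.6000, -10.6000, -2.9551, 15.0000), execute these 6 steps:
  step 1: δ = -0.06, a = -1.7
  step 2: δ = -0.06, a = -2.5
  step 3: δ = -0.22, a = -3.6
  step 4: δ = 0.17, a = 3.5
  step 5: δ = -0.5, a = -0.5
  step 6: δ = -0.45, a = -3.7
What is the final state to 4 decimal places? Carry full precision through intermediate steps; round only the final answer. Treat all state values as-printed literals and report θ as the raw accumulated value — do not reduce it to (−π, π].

after step 1 (δ=-0.06, a=-1.7): (-16.284977, -11.295301, -3.048963, 14.575000)
after step 2 (δ=-0.06, a=-2.5): (-19.913106, -11.632339, -3.140166, 13.950000)
after step 3 (δ=-0.22, a=-3.6): (-23.400603, -11.637315, -3.465113, 13.050000)
after step 4 (δ=0.17, a=3.5): (-26.493851, -10.600146, -3.231767, 13.925000)
after step 5 (δ=-0.5, a=-0.5): (-29.960957, -10.286652, -4.024190, 13.800000)
after step 6 (δ=-0.45, a=-3.7): (-32.152215, -7.621903, -4.718582, 12.875000)

(-32.1522, -7.6219, -4.7186, 12.8750)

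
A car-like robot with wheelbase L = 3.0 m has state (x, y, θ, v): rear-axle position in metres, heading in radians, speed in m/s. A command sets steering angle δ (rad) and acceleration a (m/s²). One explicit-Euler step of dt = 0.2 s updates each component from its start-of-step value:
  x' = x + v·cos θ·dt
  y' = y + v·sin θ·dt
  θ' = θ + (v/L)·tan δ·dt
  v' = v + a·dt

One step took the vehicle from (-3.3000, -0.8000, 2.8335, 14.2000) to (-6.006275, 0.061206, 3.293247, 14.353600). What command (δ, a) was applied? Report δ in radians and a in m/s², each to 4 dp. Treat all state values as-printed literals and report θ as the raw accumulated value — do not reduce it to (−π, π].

a = (v'−v)/dt = (0.153600)/0.2 = 0.7680
Δθ = θ'−θ = 0.459747;  (v·dt/L) = 14.2000·0.2/3.0 = 0.946667
tan δ = Δθ·L/(v·dt) = 0.485648  →  δ = 0.4521

δ = 0.4521, a = 0.7680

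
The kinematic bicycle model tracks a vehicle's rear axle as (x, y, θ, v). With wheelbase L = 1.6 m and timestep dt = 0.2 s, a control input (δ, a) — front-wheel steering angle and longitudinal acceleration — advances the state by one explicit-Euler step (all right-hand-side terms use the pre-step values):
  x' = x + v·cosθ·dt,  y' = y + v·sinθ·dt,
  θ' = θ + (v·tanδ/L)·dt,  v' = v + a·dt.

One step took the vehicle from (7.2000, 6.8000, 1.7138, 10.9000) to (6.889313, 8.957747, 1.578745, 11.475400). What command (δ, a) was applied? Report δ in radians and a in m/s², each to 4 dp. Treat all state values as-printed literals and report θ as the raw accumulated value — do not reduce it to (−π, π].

a = (v'−v)/dt = (0.575400)/0.2 = 2.8770
Δθ = θ'−θ = -0.135055;  (v·dt/L) = 10.9000·0.2/1.6 = 1.362500
tan δ = Δθ·L/(v·dt) = -0.099123  →  δ = -0.0988

δ = -0.0988, a = 2.8770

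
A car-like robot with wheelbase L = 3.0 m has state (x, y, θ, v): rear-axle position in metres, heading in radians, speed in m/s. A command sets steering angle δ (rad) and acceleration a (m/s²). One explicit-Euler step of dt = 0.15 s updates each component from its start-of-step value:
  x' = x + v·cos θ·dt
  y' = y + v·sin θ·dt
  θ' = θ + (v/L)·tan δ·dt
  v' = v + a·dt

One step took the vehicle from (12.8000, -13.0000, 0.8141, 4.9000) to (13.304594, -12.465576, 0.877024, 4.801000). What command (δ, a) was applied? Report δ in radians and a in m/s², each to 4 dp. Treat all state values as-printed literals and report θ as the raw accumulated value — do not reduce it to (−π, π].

δ = 0.2514, a = -0.6600

a = (v'−v)/dt = (-0.099000)/0.15 = -0.6600
Δθ = θ'−θ = 0.062924;  (v·dt/L) = 4.9000·0.15/3.0 = 0.245000
tan δ = Δθ·L/(v·dt) = 0.256833  →  δ = 0.2514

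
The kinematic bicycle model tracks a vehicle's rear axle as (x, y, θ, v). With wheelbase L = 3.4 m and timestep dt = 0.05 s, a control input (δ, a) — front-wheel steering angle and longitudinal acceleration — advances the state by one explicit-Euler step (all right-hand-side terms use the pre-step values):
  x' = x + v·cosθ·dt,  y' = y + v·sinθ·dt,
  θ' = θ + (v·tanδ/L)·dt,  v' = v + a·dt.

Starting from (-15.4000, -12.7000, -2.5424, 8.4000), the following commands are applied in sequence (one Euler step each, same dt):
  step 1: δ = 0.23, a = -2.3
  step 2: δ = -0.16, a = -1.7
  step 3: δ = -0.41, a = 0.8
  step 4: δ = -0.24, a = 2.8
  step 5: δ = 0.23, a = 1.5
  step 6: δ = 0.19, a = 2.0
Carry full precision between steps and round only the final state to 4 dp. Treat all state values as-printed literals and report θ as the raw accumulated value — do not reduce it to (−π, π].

(-17.4899, -14.0655, -2.5624, 8.5550)

after step 1 (δ=0.23, a=-2.3): (-15.746832, -12.936870, -2.513476, 8.285000)
after step 2 (δ=-0.16, a=-1.7): (-16.082017, -13.180292, -2.533139, 8.200000)
after step 3 (δ=-0.41, a=0.8): (-16.418435, -13.414648, -2.585550, 8.240000)
after step 4 (δ=-0.24, a=2.8): (-16.768368, -13.632114, -2.615204, 8.380000)
after step 5 (δ=0.23, a=1.5): (-17.130646, -13.842625, -2.586349, 8.455000)
after step 6 (δ=0.19, a=2.0): (-17.489888, -14.065478, -2.562436, 8.555000)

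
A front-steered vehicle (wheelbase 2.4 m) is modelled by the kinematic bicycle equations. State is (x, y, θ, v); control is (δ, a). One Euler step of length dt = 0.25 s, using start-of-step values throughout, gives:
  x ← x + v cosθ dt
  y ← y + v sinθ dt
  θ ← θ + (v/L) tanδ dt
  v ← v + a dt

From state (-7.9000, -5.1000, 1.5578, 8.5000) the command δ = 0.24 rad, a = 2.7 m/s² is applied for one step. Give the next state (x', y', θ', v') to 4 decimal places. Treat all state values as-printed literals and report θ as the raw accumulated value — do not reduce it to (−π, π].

(-7.8724, -2.9752, 1.7745, 9.1750)

x' = -7.9000 + 8.5000·cos(1.5578)·0.25 = -7.8724
y' = -5.1000 + 8.5000·sin(1.5578)·0.25 = -2.9752
θ' = 1.5578 + (8.5000/2.4)·tan(0.24)·0.25 = 1.7745
v' = 8.5000 + 2.7000·0.25 = 9.1750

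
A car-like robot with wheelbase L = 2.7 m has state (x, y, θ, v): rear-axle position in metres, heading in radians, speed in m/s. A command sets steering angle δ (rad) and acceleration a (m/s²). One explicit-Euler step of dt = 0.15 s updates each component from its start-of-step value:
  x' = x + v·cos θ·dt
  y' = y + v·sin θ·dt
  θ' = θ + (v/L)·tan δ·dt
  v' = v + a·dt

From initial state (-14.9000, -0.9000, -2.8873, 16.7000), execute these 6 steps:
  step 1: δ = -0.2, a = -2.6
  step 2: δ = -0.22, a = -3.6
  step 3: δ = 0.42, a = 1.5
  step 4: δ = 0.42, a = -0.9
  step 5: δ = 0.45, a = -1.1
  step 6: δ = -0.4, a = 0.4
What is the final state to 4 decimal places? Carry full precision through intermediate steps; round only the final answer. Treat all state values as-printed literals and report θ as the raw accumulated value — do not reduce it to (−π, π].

after step 1 (δ=-0.2, a=-2.6): (-17.324443, -1.530160, -3.075370, 16.310000)
after step 2 (δ=-0.22, a=-3.6): (-19.765580, -1.692056, -3.277994, 15.770000)
after step 3 (δ=0.42, a=1.5): (-22.109109, -1.370398, -2.886747, 15.995000)
after step 4 (δ=0.42, a=-0.9): (-24.430868, -1.975240, -2.489917, 15.860000)
after step 5 (δ=0.45, a=-1.1): (-26.322337, -3.418149, -2.064292, 15.695000)
after step 6 (δ=-0.4, a=0.4): (-27.437563, -5.491495, -2.432944, 15.755000)

(-27.4376, -5.4915, -2.4329, 15.7550)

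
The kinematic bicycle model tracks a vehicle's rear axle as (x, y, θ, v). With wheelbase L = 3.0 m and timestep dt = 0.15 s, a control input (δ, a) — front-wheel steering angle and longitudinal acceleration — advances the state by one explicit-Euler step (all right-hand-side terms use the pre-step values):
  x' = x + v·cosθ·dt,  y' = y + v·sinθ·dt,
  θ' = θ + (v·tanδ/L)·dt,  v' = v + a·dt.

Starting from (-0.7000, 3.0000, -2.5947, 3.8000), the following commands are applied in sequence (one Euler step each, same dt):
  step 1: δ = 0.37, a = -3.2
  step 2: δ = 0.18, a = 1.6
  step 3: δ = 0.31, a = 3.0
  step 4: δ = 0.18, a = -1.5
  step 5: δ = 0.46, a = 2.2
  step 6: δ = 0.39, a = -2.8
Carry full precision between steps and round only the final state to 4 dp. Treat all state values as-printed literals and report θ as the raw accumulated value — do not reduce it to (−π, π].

(-3.3044, 0.8559, -2.2190, 3.6950)

after step 1 (δ=0.37, a=-3.2): (-1.186862, 2.703580, -2.521006, 3.320000)
after step 2 (δ=0.18, a=1.6): (-1.592004, 2.413986, -2.490799, 3.560000)
after step 3 (δ=0.31, a=3.0): (-2.016856, 2.090480, -2.433781, 4.010000)
after step 4 (δ=0.18, a=-1.5): (-2.473868, 1.699401, -2.397296, 3.785000)
after step 5 (δ=0.46, a=2.2): (-2.891484, 1.314776, -2.303532, 4.115000)
after step 6 (δ=0.39, a=-2.8): (-3.304367, 0.855945, -2.218958, 3.695000)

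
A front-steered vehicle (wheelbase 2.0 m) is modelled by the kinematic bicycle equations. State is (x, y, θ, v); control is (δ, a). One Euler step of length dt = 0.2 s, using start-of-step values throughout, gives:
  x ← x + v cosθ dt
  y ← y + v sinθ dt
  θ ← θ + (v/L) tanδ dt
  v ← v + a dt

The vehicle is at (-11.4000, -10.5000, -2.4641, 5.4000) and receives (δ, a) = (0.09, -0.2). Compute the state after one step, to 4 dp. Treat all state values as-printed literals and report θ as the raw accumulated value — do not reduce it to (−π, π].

(-12.2415, -11.1770, -2.4154, 5.3600)

x' = -11.4000 + 5.4000·cos(-2.4641)·0.2 = -12.2415
y' = -10.5000 + 5.4000·sin(-2.4641)·0.2 = -11.1770
θ' = -2.4641 + (5.4000/2.0)·tan(0.09)·0.2 = -2.4154
v' = 5.4000 − 0.2000·0.2 = 5.3600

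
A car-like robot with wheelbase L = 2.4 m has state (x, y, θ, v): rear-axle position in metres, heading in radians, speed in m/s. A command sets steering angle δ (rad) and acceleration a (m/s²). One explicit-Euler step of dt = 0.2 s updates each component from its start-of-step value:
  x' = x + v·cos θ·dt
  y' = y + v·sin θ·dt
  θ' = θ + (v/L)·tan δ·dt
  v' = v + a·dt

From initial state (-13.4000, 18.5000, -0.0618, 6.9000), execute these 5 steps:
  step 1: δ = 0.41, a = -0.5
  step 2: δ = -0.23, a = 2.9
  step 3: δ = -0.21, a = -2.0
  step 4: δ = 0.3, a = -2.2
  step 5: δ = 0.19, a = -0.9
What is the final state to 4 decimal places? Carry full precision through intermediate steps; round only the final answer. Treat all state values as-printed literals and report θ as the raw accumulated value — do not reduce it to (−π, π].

after step 1 (δ=0.41, a=-0.5): (-12.022634, 18.414770, 0.188113, 6.800000)
after step 2 (δ=-0.23, a=2.9): (-10.686626, 18.669098, 0.055432, 7.380000)
after step 3 (δ=-0.21, a=-2.0): (-9.212893, 18.750873, -0.075651, 6.980000)
after step 4 (δ=0.3, a=-2.2): (-7.820886, 18.645365, 0.104280, 6.540000)
after step 5 (δ=0.19, a=-0.9): (-6.519992, 18.781516, 0.209094, 6.360000)

(-6.5200, 18.7815, 0.2091, 6.3600)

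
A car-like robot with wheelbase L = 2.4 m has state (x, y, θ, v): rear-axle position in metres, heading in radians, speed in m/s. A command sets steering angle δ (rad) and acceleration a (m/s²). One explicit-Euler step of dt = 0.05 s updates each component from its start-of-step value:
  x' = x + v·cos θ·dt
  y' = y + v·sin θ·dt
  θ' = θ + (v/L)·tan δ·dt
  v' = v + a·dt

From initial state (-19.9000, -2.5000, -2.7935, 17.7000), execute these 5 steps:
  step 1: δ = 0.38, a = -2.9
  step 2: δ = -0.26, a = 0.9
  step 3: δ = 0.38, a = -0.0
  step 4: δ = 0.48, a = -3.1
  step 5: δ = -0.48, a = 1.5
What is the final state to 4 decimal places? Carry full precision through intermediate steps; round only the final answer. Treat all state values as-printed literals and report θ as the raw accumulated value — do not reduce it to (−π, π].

after step 1 (δ=0.38, a=-2.9): (-20.731922, -2.801878, -2.646217, 17.555000)
after step 2 (δ=-0.26, a=0.9): (-21.504158, -3.219128, -2.743508, 17.600000)
after step 3 (δ=0.38, a=-0.0): (-22.315347, -3.560263, -2.597057, 17.600000)
after step 4 (δ=0.48, a=-3.1): (-23.068070, -4.016121, -2.406166, 17.445000)
after step 5 (δ=-0.48, a=1.5): (-23.714883, -4.601316, -2.595376, 17.520000)

(-23.7149, -4.6013, -2.5954, 17.5200)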